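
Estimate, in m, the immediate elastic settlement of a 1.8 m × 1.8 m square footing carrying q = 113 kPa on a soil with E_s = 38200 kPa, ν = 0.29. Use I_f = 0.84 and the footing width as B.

S_e ≈ 0.0041 m

Immediate (elastic) settlement: S_e = q·B·(1−ν²)/E_s · I_f.
S_e = 113 × 1.8 × (1 − 0.29²) / 38200 × 0.84
    = 113 × 1.8 × 0.9159 / 38200 × 0.84
    = 0.004097 m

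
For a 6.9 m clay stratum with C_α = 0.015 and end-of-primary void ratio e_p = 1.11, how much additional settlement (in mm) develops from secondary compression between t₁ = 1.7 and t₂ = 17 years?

Secondary compression: S_s = C_α·H/(1+e_p)·log₁₀(t₂/t₁)
S_s = 0.015×6.9/(1+1.11)×log₁₀(17/1.7)
    = 0.04905 × 1 = 0.04905 m

S_s ≈ 49.1 mm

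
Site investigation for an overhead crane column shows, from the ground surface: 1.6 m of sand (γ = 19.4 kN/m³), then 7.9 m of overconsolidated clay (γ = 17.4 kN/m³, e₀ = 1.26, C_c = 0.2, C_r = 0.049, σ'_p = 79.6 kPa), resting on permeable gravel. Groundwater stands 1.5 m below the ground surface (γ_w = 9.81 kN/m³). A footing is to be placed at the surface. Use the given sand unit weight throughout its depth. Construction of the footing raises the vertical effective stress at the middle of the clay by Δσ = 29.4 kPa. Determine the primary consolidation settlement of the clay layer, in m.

S_c ≈ 0.0564 m

Mid-depth of clay below the ground surface: z = 1.6 + 7.9/2 = 5.55 m.
Total vertical stress at mid-clay: σ_v = 19.4×1.6 + 17.4×3.95 = 99.77 kPa.
Pore pressure: u = 9.81×(5.55 − 1.5) = 39.73 kPa.
Initial effective stress: σ'_0 = σ_v − u = 99.77 − 39.73 = 60.04 kPa.
Final effective stress: σ'_f = 60.04 + 29.4 = 89.44 kPa.
σ'_f = 89.44 > σ'_p = 79.6 kPa, so the stress path crosses the preconsolidation pressure — recompression up to σ'_p, then virgin compression beyond:
S_c = H/(1+e₀)·[C_r·log₁₀(σ'_p/σ'_0) + C_c·log₁₀(σ'_f/σ'_p)]
    = 7.9/2.26 × [0.049×log₁₀(79.6/60.04) + 0.2×log₁₀(89.44/79.6)]
    = 3.4956 × [0.0060011 + 0.010124] = 0.05637 m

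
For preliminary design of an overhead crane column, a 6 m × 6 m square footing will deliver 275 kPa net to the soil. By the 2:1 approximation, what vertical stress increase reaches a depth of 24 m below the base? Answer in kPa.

Δσ_z ≈ 11 kPa

By the 2:1 method the load spreads at 1 horizontal : 2 vertical, so at depth z the loaded area has grown by z in each plan dimension:
Δσ = qBL/((B+z)(L+z)) = 275×6×6/((6+24)(6+24)) = 11 kPa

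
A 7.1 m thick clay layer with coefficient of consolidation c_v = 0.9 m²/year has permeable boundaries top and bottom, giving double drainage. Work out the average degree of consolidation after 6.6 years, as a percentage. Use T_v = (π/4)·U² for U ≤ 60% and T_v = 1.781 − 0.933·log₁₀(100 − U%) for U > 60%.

U ≈ 74.7 %

Drainage path length: H_d = H/2 = 3.55 m (double drainage).
T_v = c_v·t/H_d² = 0.9×6.6/3.55² = 0.47134.
T_v = 0.47134 corresponds to the U > 60% branch:
U = 1 − 10^((1.781 − T_v)/0.933)/100 = 0.7467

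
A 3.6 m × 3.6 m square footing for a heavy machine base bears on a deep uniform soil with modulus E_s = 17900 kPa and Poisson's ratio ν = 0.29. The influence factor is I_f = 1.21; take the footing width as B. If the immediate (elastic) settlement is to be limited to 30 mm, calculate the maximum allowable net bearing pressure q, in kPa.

S_e = q·B·(1−ν²)/E_s · I_f  ⇒  q = S_e·E_s / (B·(1−ν²)·I_f).
q = 0.03 × 17900 / (3.6 × 0.9159 × 1.21) = 134.6 kPa

q ≈ 135 kPa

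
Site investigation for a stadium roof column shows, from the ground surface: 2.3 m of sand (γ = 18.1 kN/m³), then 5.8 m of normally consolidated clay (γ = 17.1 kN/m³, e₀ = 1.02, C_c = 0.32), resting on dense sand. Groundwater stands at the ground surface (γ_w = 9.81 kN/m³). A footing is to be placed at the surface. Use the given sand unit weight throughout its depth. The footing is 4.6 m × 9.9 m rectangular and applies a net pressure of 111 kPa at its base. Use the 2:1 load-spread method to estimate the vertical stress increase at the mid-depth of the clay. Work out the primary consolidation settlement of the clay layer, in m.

S_c ≈ 0.245 m

Mid-depth of clay below the ground surface: z = 2.3 + 5.8/2 = 5.2 m.
Total vertical stress at mid-clay: σ_v = 18.1×2.3 + 17.1×2.9 = 91.22 kPa.
Pore pressure: u = 9.81×(5.2 − 0) = 51.012 kPa.
Initial effective stress: σ'_0 = σ_v − u = 91.22 − 51.012 = 40.208 kPa.
Stress increase at mid-clay by the 2:1 spreading method:
Δσ = qBL/((B+z)(L+z)) = 111×4.6×9.9/((4.6+5.2)(9.9+5.2)) = 34.16 kPa
Final effective stress: σ'_f = σ'_0 + Δσ = 40.208 + 34.16 = 74.368 kPa.
Normally consolidated clay, so the full stress increment lies on the virgin compression line:
S_c = C_c·H/(1+e₀)·log₁₀(σ'_f/σ'_0) = 0.32×5.8/(1+1.02)×log₁₀(74.368/40.208)
    = 0.91881 × 0.26707 = 0.2454 m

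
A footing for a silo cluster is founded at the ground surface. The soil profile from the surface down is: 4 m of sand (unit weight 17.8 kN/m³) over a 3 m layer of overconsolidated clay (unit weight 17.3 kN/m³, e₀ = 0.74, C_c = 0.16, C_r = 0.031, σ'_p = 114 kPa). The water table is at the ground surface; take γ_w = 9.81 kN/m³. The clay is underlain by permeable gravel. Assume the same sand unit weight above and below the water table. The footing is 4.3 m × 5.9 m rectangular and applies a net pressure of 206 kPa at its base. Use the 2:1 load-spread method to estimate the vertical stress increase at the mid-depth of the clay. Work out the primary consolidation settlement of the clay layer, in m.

Mid-depth of clay below the ground surface: z = 4 + 3/2 = 5.5 m.
Total vertical stress at mid-clay: σ_v = 17.8×4 + 17.3×1.5 = 97.15 kPa.
Pore pressure: u = 9.81×(5.5 − 0) = 53.955 kPa.
Initial effective stress: σ'_0 = σ_v − u = 97.15 − 53.955 = 43.195 kPa.
Stress increase at mid-clay by the 2:1 spreading method:
Δσ = qBL/((B+z)(L+z)) = 206×4.3×5.9/((4.3+5.5)(5.9+5.5)) = 46.78 kPa
Final effective stress: σ'_f = 43.195 + 46.78 = 89.975 kPa.
σ'_f = 89.975 ≤ σ'_p = 114 kPa, so the clay remains overconsolidated and only the recompression index applies:
S_c = C_r·H/(1+e₀)·log₁₀(σ'_f/σ'_0) = 0.031×3/1.74×log₁₀(89.975/43.195)
    = 0.053447 × 0.31869 = 0.01703 m

S_c ≈ 0.017 m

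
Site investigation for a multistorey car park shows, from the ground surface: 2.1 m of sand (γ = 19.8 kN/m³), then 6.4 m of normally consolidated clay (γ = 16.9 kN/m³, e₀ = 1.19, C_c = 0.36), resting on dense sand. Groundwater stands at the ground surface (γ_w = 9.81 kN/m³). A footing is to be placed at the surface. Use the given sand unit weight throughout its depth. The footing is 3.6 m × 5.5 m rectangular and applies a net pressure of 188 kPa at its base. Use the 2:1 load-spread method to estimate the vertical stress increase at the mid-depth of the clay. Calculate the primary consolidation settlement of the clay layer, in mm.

S_c ≈ 290 mm

Mid-depth of clay below the ground surface: z = 2.1 + 6.4/2 = 5.3 m.
Total vertical stress at mid-clay: σ_v = 19.8×2.1 + 16.9×3.2 = 95.66 kPa.
Pore pressure: u = 9.81×(5.3 − 0) = 51.993 kPa.
Initial effective stress: σ'_0 = σ_v − u = 95.66 − 51.993 = 43.667 kPa.
Stress increase at mid-clay by the 2:1 spreading method:
Δσ = qBL/((B+z)(L+z)) = 188×3.6×5.5/((3.6+5.3)(5.5+5.3)) = 38.727 kPa
Final effective stress: σ'_f = σ'_0 + Δσ = 43.667 + 38.727 = 82.394 kPa.
Normally consolidated clay, so the full stress increment lies on the virgin compression line:
S_c = C_c·H/(1+e₀)·log₁₀(σ'_f/σ'_0) = 0.36×6.4/(1+1.19)×log₁₀(82.394/43.667)
    = 1.0521 × 0.27574 = 0.2901 m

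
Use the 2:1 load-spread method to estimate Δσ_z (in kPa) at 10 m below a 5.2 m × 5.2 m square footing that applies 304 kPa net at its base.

Δσ_z ≈ 35.6 kPa

By the 2:1 method the load spreads at 1 horizontal : 2 vertical, so at depth z the loaded area has grown by z in each plan dimension:
Δσ = qBL/((B+z)(L+z)) = 304×5.2×5.2/((5.2+10)(5.2+10)) = 35.579 kPa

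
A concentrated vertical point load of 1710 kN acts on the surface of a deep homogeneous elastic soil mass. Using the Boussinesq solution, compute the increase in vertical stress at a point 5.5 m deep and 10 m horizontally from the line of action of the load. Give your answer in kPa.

Boussinesq vertical stress below a point load on an elastic half-space:
Δσ_z = 3P/(2πz²) · [1 + (r/z)²]^(−5/2)
r/z = 10/5.5 = 1.8182; [1+(r/z)²]^(−5/2) = 0.025994.
Δσ_z = 3×1710/(2π×5.5²) × 0.025994 = 26.991 × 0.025994 = 0.7016 kPa

Δσ_z ≈ 0.702 kPa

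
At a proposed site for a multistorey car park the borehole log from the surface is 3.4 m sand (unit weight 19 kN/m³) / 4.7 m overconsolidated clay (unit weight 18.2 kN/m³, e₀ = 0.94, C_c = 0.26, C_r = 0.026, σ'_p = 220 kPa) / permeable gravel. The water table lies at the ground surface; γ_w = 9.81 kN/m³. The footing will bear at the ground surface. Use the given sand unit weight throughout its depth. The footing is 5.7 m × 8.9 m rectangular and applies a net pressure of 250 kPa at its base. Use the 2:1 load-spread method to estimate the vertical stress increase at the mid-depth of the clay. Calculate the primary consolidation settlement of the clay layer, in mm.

S_c ≈ 24.9 mm

Mid-depth of clay below the ground surface: z = 3.4 + 4.7/2 = 5.75 m.
Total vertical stress at mid-clay: σ_v = 19×3.4 + 18.2×2.35 = 107.37 kPa.
Pore pressure: u = 9.81×(5.75 − 0) = 56.408 kPa.
Initial effective stress: σ'_0 = σ_v − u = 107.37 − 56.408 = 50.962 kPa.
Stress increase at mid-clay by the 2:1 spreading method:
Δσ = qBL/((B+z)(L+z)) = 250×5.7×8.9/((5.7+5.75)(8.9+5.75)) = 75.607 kPa
Final effective stress: σ'_f = 50.962 + 75.607 = 126.57 kPa.
σ'_f = 126.57 ≤ σ'_p = 220 kPa, so the clay remains overconsolidated and only the recompression index applies:
S_c = C_r·H/(1+e₀)·log₁₀(σ'_f/σ'_0) = 0.026×4.7/1.94×log₁₀(126.57/50.962)
    = 0.06299 × 0.39508 = 0.02489 m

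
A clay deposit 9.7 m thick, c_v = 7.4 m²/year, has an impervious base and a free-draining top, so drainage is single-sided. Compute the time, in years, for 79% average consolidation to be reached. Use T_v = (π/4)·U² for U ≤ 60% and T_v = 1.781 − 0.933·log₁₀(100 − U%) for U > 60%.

Drainage path length: H_d = H = 9.7 m (single drainage).
U > 60%: T_v = 1.781 − 0.933·log₁₀(100 − 79) = 0.54737.
t = T_v·H_d²/c_v = 0.54737×9.7²/7.4 = 6.96 years.

t ≈ 6.96 years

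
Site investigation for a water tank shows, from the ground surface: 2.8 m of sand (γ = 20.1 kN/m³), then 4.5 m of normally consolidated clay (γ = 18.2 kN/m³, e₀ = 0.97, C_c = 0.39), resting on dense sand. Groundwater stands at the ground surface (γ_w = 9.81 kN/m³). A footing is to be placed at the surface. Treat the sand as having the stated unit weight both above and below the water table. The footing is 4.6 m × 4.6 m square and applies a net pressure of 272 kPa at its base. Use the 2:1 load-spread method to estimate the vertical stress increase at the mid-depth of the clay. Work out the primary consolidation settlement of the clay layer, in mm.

Mid-depth of clay below the ground surface: z = 2.8 + 4.5/2 = 5.05 m.
Total vertical stress at mid-clay: σ_v = 20.1×2.8 + 18.2×2.25 = 97.23 kPa.
Pore pressure: u = 9.81×(5.05 − 0) = 49.541 kPa.
Initial effective stress: σ'_0 = σ_v − u = 97.23 − 49.541 = 47.689 kPa.
Stress increase at mid-clay by the 2:1 spreading method:
Δσ = qBL/((B+z)(L+z)) = 272×4.6×4.6/((4.6+5.05)(4.6+5.05)) = 61.806 kPa
Final effective stress: σ'_f = σ'_0 + Δσ = 47.689 + 61.806 = 109.5 kPa.
Normally consolidated clay, so the full stress increment lies on the virgin compression line:
S_c = C_c·H/(1+e₀)·log₁₀(σ'_f/σ'_0) = 0.39×4.5/(1+0.97)×log₁₀(109.5/47.689)
    = 0.89086 × 0.361 = 0.3216 m

S_c ≈ 322 mm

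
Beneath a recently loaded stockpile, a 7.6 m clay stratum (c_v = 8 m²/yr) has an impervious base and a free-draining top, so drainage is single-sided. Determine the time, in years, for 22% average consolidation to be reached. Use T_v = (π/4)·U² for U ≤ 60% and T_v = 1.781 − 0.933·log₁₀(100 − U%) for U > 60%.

Drainage path length: H_d = H = 7.6 m (single drainage).
U ≤ 60%: T_v = (π/4)·U² = (π/4)×0.22² = 0.038013.
t = T_v·H_d²/c_v = 0.038013×7.6²/8 = 0.2745 years.

t ≈ 0.274 years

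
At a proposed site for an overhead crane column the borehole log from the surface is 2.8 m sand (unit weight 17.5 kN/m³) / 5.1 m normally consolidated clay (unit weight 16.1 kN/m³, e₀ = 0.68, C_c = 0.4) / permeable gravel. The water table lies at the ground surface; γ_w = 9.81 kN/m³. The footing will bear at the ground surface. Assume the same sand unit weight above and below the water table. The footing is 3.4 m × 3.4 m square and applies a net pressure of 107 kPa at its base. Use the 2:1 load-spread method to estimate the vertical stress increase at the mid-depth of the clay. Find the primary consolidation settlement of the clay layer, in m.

Mid-depth of clay below the ground surface: z = 2.8 + 5.1/2 = 5.35 m.
Total vertical stress at mid-clay: σ_v = 17.5×2.8 + 16.1×2.55 = 90.055 kPa.
Pore pressure: u = 9.81×(5.35 − 0) = 52.483 kPa.
Initial effective stress: σ'_0 = σ_v − u = 90.055 − 52.483 = 37.572 kPa.
Stress increase at mid-clay by the 2:1 spreading method:
Δσ = qBL/((B+z)(L+z)) = 107×3.4×3.4/((3.4+5.35)(3.4+5.35)) = 16.156 kPa
Final effective stress: σ'_f = σ'_0 + Δσ = 37.572 + 16.156 = 53.728 kPa.
Normally consolidated clay, so the full stress increment lies on the virgin compression line:
S_c = C_c·H/(1+e₀)·log₁₀(σ'_f/σ'_0) = 0.4×5.1/(1+0.68)×log₁₀(53.728/37.572)
    = 1.2143 × 0.15534 = 0.1886 m

S_c ≈ 0.189 m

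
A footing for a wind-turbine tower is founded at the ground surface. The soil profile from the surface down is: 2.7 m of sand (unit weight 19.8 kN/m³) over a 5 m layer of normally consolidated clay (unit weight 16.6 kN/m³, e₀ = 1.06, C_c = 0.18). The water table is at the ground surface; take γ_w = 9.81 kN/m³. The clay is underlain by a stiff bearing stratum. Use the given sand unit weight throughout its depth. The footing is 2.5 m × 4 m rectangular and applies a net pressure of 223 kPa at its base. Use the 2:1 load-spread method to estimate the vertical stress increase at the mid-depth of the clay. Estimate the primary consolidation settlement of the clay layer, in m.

S_c ≈ 0.102 m

Mid-depth of clay below the ground surface: z = 2.7 + 5/2 = 5.2 m.
Total vertical stress at mid-clay: σ_v = 19.8×2.7 + 16.6×2.5 = 94.96 kPa.
Pore pressure: u = 9.81×(5.2 − 0) = 51.012 kPa.
Initial effective stress: σ'_0 = σ_v − u = 94.96 − 51.012 = 43.948 kPa.
Stress increase at mid-clay by the 2:1 spreading method:
Δσ = qBL/((B+z)(L+z)) = 223×2.5×4/((2.5+5.2)(4+5.2)) = 31.479 kPa
Final effective stress: σ'_f = σ'_0 + Δσ = 43.948 + 31.479 = 75.427 kPa.
Normally consolidated clay, so the full stress increment lies on the virgin compression line:
S_c = C_c·H/(1+e₀)·log₁₀(σ'_f/σ'_0) = 0.18×5/(1+1.06)×log₁₀(75.427/43.948)
    = 0.43689 × 0.23459 = 0.1025 m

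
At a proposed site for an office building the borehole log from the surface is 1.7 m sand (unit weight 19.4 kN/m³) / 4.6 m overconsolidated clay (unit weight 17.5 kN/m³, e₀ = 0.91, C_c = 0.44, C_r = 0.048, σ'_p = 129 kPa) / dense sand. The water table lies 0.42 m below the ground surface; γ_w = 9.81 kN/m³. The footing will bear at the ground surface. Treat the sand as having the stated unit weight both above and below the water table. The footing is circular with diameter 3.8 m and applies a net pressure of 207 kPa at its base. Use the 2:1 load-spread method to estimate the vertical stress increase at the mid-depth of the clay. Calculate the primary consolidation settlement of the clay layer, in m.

S_c ≈ 0.0416 m

Mid-depth of clay below the ground surface: z = 1.7 + 4.6/2 = 4 m.
Total vertical stress at mid-clay: σ_v = 19.4×1.7 + 17.5×2.3 = 73.23 kPa.
Pore pressure: u = 9.81×(4 − 0.42) = 35.12 kPa.
Initial effective stress: σ'_0 = σ_v − u = 73.23 − 35.12 = 38.11 kPa.
Stress increase at mid-clay by the 2:1 spreading method:
Δσ ≈ qD²/(D+z)² = 207×3.8²/(3.8+4)² = 49.13 kPa
Final effective stress: σ'_f = 38.11 + 49.13 = 87.24 kPa.
σ'_f = 87.24 ≤ σ'_p = 129 kPa, so the clay remains overconsolidated and only the recompression index applies:
S_c = C_r·H/(1+e₀)·log₁₀(σ'_f/σ'_0) = 0.048×4.6/1.91×log₁₀(87.24/38.11)
    = 0.1156 × 0.35968 = 0.04158 m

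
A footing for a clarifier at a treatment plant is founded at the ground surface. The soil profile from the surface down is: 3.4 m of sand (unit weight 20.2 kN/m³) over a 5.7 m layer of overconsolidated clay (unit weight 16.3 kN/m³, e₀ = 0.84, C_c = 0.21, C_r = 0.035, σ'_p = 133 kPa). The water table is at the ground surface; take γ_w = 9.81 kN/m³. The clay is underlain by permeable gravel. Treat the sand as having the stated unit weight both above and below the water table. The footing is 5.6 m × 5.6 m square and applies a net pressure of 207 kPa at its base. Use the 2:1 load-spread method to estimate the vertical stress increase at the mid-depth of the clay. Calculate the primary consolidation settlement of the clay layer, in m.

S_c ≈ 0.0292 m

Mid-depth of clay below the ground surface: z = 3.4 + 5.7/2 = 6.25 m.
Total vertical stress at mid-clay: σ_v = 20.2×3.4 + 16.3×2.85 = 115.13 kPa.
Pore pressure: u = 9.81×(6.25 − 0) = 61.312 kPa.
Initial effective stress: σ'_0 = σ_v − u = 115.13 − 61.312 = 53.818 kPa.
Stress increase at mid-clay by the 2:1 spreading method:
Δσ = qBL/((B+z)(L+z)) = 207×5.6×5.6/((5.6+6.25)(5.6+6.25)) = 46.228 kPa
Final effective stress: σ'_f = 53.818 + 46.228 = 100.05 kPa.
σ'_f = 100.05 ≤ σ'_p = 133 kPa, so the clay remains overconsolidated and only the recompression index applies:
S_c = C_r·H/(1+e₀)·log₁₀(σ'_f/σ'_0) = 0.035×5.7/1.84×log₁₀(100.05/53.818)
    = 0.10842 × 0.26929 = 0.0292 m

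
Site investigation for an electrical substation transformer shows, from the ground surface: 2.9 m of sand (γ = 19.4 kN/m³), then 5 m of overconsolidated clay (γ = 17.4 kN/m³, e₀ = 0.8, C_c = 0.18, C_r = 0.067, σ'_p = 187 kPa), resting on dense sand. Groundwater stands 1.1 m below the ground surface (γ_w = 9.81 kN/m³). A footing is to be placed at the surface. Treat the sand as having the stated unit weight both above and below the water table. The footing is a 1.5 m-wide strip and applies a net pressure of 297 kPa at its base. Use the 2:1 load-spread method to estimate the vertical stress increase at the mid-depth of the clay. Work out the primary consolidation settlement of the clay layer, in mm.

S_c ≈ 60.8 mm

Mid-depth of clay below the ground surface: z = 2.9 + 5/2 = 5.4 m.
Total vertical stress at mid-clay: σ_v = 19.4×2.9 + 17.4×2.5 = 99.76 kPa.
Pore pressure: u = 9.81×(5.4 − 1.1) = 42.183 kPa.
Initial effective stress: σ'_0 = σ_v − u = 99.76 − 42.183 = 57.577 kPa.
Stress increase at mid-clay by the 2:1 spreading method:
Δσ = qB/(B+z) = 297×1.5/(1.5+5.4) = 64.565 kPa
Final effective stress: σ'_f = 57.577 + 64.565 = 122.14 kPa.
σ'_f = 122.14 ≤ σ'_p = 187 kPa, so the clay remains overconsolidated and only the recompression index applies:
S_c = C_r·H/(1+e₀)·log₁₀(σ'_f/σ'_0) = 0.067×5/1.8×log₁₀(122.14/57.577)
    = 0.18611 × 0.32661 = 0.06079 m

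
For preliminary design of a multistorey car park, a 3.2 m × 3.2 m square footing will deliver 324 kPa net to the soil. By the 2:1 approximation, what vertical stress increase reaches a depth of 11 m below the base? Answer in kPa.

By the 2:1 method the load spreads at 1 horizontal : 2 vertical, so at depth z the loaded area has grown by z in each plan dimension:
Δσ = qBL/((B+z)(L+z)) = 324×3.2×3.2/((3.2+11)(3.2+11)) = 16.454 kPa

Δσ_z ≈ 16.5 kPa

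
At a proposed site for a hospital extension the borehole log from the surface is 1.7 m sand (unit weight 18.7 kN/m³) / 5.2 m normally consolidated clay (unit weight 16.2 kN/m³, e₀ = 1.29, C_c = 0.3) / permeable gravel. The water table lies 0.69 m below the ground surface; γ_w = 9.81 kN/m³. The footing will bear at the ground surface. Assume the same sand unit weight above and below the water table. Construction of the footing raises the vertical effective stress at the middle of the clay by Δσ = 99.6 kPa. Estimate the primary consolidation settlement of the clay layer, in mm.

Mid-depth of clay below the ground surface: z = 1.7 + 5.2/2 = 4.3 m.
Total vertical stress at mid-clay: σ_v = 18.7×1.7 + 16.2×2.6 = 73.91 kPa.
Pore pressure: u = 9.81×(4.3 − 0.69) = 35.414 kPa.
Initial effective stress: σ'_0 = σ_v − u = 73.91 − 35.414 = 38.496 kPa.
Final effective stress: σ'_f = σ'_0 + Δσ = 38.496 + 99.6 = 138.1 kPa.
Normally consolidated clay, so the full stress increment lies on the virgin compression line:
S_c = C_c·H/(1+e₀)·log₁₀(σ'_f/σ'_0) = 0.3×5.2/(1+1.29)×log₁₀(138.1/38.496)
    = 0.68122 × 0.55478 = 0.3779 m

S_c ≈ 378 mm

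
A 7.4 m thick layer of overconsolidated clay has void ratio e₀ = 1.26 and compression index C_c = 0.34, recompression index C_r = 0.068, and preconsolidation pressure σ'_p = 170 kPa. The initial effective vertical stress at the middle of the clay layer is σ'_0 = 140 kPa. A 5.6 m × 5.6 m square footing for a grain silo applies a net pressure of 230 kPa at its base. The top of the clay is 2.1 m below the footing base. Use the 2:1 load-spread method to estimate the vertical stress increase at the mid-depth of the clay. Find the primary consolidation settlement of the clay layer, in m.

Mid-depth of clay below the footing base: z = 2.1 + 7.4/2 = 5.8 m.
Stress increase at mid-clay by the 2:1 spreading method:
Δσ = qBL/((B+z)(L+z)) = 230×5.6×5.6/((5.6+5.8)(5.6+5.8)) = 55.5 kPa
Final effective stress: σ'_f = 140 + 55.5 = 195.5 kPa.
σ'_f = 195.5 > σ'_p = 170 kPa, so the stress path crosses the preconsolidation pressure — recompression up to σ'_p, then virgin compression beyond:
S_c = H/(1+e₀)·[C_r·log₁₀(σ'_p/σ'_0) + C_c·log₁₀(σ'_f/σ'_p)]
    = 7.4/2.26 × [0.068×log₁₀(170/140) + 0.34×log₁₀(195.5/170)]
    = 3.2743 × [0.0057338 + 0.020637] = 0.08635 m

S_c ≈ 0.0863 m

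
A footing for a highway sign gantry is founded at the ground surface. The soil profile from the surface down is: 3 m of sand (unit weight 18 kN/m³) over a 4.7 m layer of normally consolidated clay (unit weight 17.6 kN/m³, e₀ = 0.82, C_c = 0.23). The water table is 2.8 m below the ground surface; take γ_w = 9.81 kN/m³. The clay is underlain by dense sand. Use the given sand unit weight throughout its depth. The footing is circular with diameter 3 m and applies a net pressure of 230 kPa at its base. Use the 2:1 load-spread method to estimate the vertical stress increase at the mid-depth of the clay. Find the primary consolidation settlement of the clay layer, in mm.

Mid-depth of clay below the ground surface: z = 3 + 4.7/2 = 5.35 m.
Total vertical stress at mid-clay: σ_v = 18×3 + 17.6×2.35 = 95.36 kPa.
Pore pressure: u = 9.81×(5.35 − 2.8) = 25.015 kPa.
Initial effective stress: σ'_0 = σ_v − u = 95.36 − 25.015 = 70.345 kPa.
Stress increase at mid-clay by the 2:1 spreading method:
Δσ ≈ qD²/(D+z)² = 230×3²/(3+5.35)² = 29.689 kPa
Final effective stress: σ'_f = σ'_0 + Δσ = 70.345 + 29.689 = 100.03 kPa.
Normally consolidated clay, so the full stress increment lies on the virgin compression line:
S_c = C_c·H/(1+e₀)·log₁₀(σ'_f/σ'_0) = 0.23×4.7/(1+0.82)×log₁₀(100.03/70.345)
    = 0.59396 × 0.1529 = 0.09082 m

S_c ≈ 90.8 mm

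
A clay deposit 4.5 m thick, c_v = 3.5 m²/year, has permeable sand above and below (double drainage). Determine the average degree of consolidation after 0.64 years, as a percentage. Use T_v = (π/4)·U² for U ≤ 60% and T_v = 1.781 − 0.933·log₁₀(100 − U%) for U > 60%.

Drainage path length: H_d = H/2 = 2.25 m (double drainage).
T_v = c_v·t/H_d² = 3.5×0.64/2.25² = 0.44247.
T_v = 0.44247 corresponds to the U > 60% branch:
U = 1 − 10^((1.781 − T_v)/0.933)/100 = 0.7279

U ≈ 72.8 %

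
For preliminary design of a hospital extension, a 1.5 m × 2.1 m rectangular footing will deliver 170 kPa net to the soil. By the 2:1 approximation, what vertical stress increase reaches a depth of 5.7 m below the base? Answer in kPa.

Δσ_z ≈ 9.54 kPa

By the 2:1 method the load spreads at 1 horizontal : 2 vertical, so at depth z the loaded area has grown by z in each plan dimension:
Δσ = qBL/((B+z)(L+z)) = 170×1.5×2.1/((1.5+5.7)(2.1+5.7)) = 9.5353 kPa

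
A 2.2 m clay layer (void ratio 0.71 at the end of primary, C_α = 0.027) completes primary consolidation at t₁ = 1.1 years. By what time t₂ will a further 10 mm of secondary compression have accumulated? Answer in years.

S_s = C_α·H/(1+e_p)·log₁₀(t₂/t₁) ⇒ log₁₀(t₂/t₁) = S_s·(1+e_p)/(C_α·H).
log₁₀(t₂/t₁) = 0.01 × (1+0.71) / (0.027×2.2) = 0.2879
t₂ = t₁ × 10^0.2879 = 1.1 × 1.94 = 2.134 years

t₂ ≈ 2.13 years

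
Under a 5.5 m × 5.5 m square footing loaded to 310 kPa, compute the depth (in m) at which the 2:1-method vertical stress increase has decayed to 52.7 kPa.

z ≈ 7.84 m

2:1 spreading — at depth z the loaded area has grown by z in each plan dimension:
qB²/(B+z)² = Δσ_z ⇒ z = B(√(q/Δσ_z) − 1) = 5.5×(√(310/52.7) − 1) = 7.839 m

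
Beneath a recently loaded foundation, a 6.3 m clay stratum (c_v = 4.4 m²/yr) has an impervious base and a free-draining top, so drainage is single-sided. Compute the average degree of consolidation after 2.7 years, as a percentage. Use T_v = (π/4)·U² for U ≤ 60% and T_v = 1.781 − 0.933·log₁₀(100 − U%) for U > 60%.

U ≈ 61.3 %

Drainage path length: H_d = H = 6.3 m (single drainage).
T_v = c_v·t/H_d² = 4.4×2.7/6.3² = 0.29932.
T_v = 0.29932 corresponds to the U > 60% branch:
U = 1 − 10^((1.781 − T_v)/0.933)/100 = 0.6127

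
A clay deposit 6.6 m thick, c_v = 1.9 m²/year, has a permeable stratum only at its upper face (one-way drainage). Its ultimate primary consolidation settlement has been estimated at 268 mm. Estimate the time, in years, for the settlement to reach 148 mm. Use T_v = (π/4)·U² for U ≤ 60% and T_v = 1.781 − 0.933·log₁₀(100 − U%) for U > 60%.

Drainage path length: H_d = H = 6.6 m (single drainage).
U = S(t)/S_ult = 148/268 = 0.5522.
U ≤ 60%: T_v = (π/4)·U² = (π/4)×0.55224² = 0.23952.
t = T_v·H_d²/c_v = 0.23952×6.6²/1.9 = 5.491 years.

t ≈ 5.49 years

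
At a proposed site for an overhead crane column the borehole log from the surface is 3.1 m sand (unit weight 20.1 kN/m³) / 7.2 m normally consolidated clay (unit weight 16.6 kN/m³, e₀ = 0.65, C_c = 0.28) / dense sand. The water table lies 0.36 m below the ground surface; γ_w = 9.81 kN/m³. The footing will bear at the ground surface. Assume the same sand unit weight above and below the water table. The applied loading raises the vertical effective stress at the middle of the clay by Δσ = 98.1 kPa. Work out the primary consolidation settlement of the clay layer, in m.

Mid-depth of clay below the ground surface: z = 3.1 + 7.2/2 = 6.7 m.
Total vertical stress at mid-clay: σ_v = 20.1×3.1 + 16.6×3.6 = 122.07 kPa.
Pore pressure: u = 9.81×(6.7 − 0.36) = 62.195 kPa.
Initial effective stress: σ'_0 = σ_v − u = 122.07 − 62.195 = 59.875 kPa.
Final effective stress: σ'_f = σ'_0 + Δσ = 59.875 + 98.1 = 157.97 kPa.
Normally consolidated clay, so the full stress increment lies on the virgin compression line:
S_c = C_c·H/(1+e₀)·log₁₀(σ'_f/σ'_0) = 0.28×7.2/(1+0.65)×log₁₀(157.97/59.875)
    = 1.2218 × 0.42133 = 0.5148 m

S_c ≈ 0.515 m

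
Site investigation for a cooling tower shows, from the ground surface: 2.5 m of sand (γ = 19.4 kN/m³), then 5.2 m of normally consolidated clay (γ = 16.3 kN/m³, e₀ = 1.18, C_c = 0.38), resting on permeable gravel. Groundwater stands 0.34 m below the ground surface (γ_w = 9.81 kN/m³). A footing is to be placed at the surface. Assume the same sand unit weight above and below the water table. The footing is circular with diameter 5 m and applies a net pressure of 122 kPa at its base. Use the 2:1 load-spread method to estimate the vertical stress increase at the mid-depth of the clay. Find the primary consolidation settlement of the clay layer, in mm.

S_c ≈ 203 mm

Mid-depth of clay below the ground surface: z = 2.5 + 5.2/2 = 5.1 m.
Total vertical stress at mid-clay: σ_v = 19.4×2.5 + 16.3×2.6 = 90.88 kPa.
Pore pressure: u = 9.81×(5.1 − 0.34) = 46.696 kPa.
Initial effective stress: σ'_0 = σ_v − u = 90.88 − 46.696 = 44.184 kPa.
Stress increase at mid-clay by the 2:1 spreading method:
Δσ ≈ qD²/(D+z)² = 122×5²/(5+5.1)² = 29.899 kPa
Final effective stress: σ'_f = σ'_0 + Δσ = 44.184 + 29.899 = 74.083 kPa.
Normally consolidated clay, so the full stress increment lies on the virgin compression line:
S_c = C_c·H/(1+e₀)·log₁₀(σ'_f/σ'_0) = 0.38×5.2/(1+1.18)×log₁₀(74.083/44.184)
    = 0.90642 × 0.22445 = 0.2034 m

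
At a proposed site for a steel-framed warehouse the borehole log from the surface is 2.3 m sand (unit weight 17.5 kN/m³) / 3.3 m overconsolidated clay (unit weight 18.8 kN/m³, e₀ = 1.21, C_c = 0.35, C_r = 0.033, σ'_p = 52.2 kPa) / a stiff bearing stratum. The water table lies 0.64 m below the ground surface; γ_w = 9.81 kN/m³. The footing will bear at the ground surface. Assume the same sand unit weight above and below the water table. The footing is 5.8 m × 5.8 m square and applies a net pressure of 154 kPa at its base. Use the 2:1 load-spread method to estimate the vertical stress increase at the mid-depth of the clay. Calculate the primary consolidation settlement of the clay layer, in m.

S_c ≈ 0.138 m

Mid-depth of clay below the ground surface: z = 2.3 + 3.3/2 = 3.95 m.
Total vertical stress at mid-clay: σ_v = 17.5×2.3 + 18.8×1.65 = 71.27 kPa.
Pore pressure: u = 9.81×(3.95 − 0.64) = 32.471 kPa.
Initial effective stress: σ'_0 = σ_v − u = 71.27 − 32.471 = 38.799 kPa.
Stress increase at mid-clay by the 2:1 spreading method:
Δσ = qBL/((B+z)(L+z)) = 154×5.8×5.8/((5.8+3.95)(5.8+3.95)) = 54.496 kPa
Final effective stress: σ'_f = 38.799 + 54.496 = 93.295 kPa.
σ'_f = 93.295 > σ'_p = 52.2 kPa, so the stress path crosses the preconsolidation pressure — recompression up to σ'_p, then virgin compression beyond:
S_c = H/(1+e₀)·[C_r·log₁₀(σ'_p/σ'_0) + C_c·log₁₀(σ'_f/σ'_p)]
    = 3.3/2.21 × [0.033×log₁₀(52.2/38.799) + 0.35×log₁₀(93.295/52.2)]
    = 1.4932 × [0.004252 + 0.088266] = 0.1381 m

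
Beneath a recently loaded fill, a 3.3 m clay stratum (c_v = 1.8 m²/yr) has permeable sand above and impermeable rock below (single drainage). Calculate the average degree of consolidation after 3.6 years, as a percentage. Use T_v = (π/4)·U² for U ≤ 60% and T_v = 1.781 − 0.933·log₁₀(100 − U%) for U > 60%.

U ≈ 81.3 %

Drainage path length: H_d = H = 3.3 m (single drainage).
T_v = c_v·t/H_d² = 1.8×3.6/3.3² = 0.59504.
T_v = 0.59504 corresponds to the U > 60% branch:
U = 1 − 10^((1.781 − T_v)/0.933)/100 = 0.8133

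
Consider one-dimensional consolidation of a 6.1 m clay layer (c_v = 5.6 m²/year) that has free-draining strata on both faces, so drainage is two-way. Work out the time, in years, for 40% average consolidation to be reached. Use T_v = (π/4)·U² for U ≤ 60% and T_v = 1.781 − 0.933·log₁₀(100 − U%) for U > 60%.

t ≈ 0.209 years

Drainage path length: H_d = H/2 = 3.05 m (double drainage).
U ≤ 60%: T_v = (π/4)·U² = (π/4)×0.4² = 0.12566.
t = T_v·H_d²/c_v = 0.12566×3.05²/5.6 = 0.2087 years.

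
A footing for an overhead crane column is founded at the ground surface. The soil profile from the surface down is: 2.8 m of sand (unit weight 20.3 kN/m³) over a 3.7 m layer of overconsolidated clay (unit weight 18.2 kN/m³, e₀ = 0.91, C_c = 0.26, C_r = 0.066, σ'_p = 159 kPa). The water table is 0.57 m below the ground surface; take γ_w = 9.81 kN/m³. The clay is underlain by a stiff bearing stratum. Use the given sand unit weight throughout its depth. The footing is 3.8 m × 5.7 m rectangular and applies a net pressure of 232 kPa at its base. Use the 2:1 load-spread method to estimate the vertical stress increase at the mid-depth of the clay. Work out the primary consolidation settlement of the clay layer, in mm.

S_c ≈ 42.2 mm

Mid-depth of clay below the ground surface: z = 2.8 + 3.7/2 = 4.65 m.
Total vertical stress at mid-clay: σ_v = 20.3×2.8 + 18.2×1.85 = 90.51 kPa.
Pore pressure: u = 9.81×(4.65 − 0.57) = 40.025 kPa.
Initial effective stress: σ'_0 = σ_v − u = 90.51 − 40.025 = 50.485 kPa.
Stress increase at mid-clay by the 2:1 spreading method:
Δσ = qBL/((B+z)(L+z)) = 232×3.8×5.7/((3.8+4.65)(5.7+4.65)) = 57.458 kPa
Final effective stress: σ'_f = 50.485 + 57.458 = 107.94 kPa.
σ'_f = 107.94 ≤ σ'_p = 159 kPa, so the clay remains overconsolidated and only the recompression index applies:
S_c = C_r·H/(1+e₀)·log₁₀(σ'_f/σ'_0) = 0.066×3.7/1.91×log₁₀(107.94/50.485)
    = 0.12786 × 0.33002 = 0.04219 m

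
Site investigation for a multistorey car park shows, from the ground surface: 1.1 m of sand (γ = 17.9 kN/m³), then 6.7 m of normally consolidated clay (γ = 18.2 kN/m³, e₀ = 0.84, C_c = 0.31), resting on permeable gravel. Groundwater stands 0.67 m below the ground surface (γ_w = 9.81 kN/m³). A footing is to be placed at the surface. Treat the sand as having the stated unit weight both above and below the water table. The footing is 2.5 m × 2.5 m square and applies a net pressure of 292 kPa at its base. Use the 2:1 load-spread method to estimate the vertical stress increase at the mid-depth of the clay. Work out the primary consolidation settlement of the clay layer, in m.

Mid-depth of clay below the ground surface: z = 1.1 + 6.7/2 = 4.45 m.
Total vertical stress at mid-clay: σ_v = 17.9×1.1 + 18.2×3.35 = 80.66 kPa.
Pore pressure: u = 9.81×(4.45 − 0.67) = 37.082 kPa.
Initial effective stress: σ'_0 = σ_v − u = 80.66 − 37.082 = 43.578 kPa.
Stress increase at mid-clay by the 2:1 spreading method:
Δσ = qBL/((B+z)(L+z)) = 292×2.5×2.5/((2.5+4.45)(2.5+4.45)) = 37.783 kPa
Final effective stress: σ'_f = σ'_0 + Δσ = 43.578 + 37.783 = 81.361 kPa.
Normally consolidated clay, so the full stress increment lies on the virgin compression line:
S_c = C_c·H/(1+e₀)·log₁₀(σ'_f/σ'_0) = 0.31×6.7/(1+0.84)×log₁₀(81.361/43.578)
    = 1.1288 × 0.27115 = 0.3061 m

S_c ≈ 0.306 m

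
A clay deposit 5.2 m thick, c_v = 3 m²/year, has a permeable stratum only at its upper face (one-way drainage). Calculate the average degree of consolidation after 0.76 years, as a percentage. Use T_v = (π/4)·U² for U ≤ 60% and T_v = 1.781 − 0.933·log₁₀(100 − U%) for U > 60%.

U ≈ 32.8 %

Drainage path length: H_d = H = 5.2 m (single drainage).
T_v = c_v·t/H_d² = 3×0.76/5.2² = 0.08432.
T_v = 0.08432 corresponds to the U ≤ 60% branch:
U = √(4T_v/π) = 0.3277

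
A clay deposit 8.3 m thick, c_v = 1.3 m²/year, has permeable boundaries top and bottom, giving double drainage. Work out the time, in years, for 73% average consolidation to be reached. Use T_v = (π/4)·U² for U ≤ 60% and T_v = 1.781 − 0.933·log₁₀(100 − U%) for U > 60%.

Drainage path length: H_d = H/2 = 4.15 m (double drainage).
U > 60%: T_v = 1.781 − 0.933·log₁₀(100 − 73) = 0.44554.
t = T_v·H_d²/c_v = 0.44554×4.15²/1.3 = 5.903 years.

t ≈ 5.9 years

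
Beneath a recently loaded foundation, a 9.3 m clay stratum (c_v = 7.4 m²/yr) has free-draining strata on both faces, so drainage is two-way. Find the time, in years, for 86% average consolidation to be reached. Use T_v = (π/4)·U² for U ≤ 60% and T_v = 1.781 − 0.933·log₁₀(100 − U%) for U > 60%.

t ≈ 2.08 years

Drainage path length: H_d = H/2 = 4.65 m (double drainage).
U > 60%: T_v = 1.781 − 0.933·log₁₀(100 − 86) = 0.71166.
t = T_v·H_d²/c_v = 0.71166×4.65²/7.4 = 2.079 years.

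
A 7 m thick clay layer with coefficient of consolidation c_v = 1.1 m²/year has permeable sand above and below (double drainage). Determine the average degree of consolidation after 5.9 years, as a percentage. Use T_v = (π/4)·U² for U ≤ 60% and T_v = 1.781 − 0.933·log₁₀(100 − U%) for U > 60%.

U ≈ 78.1 %

Drainage path length: H_d = H/2 = 3.5 m (double drainage).
T_v = c_v·t/H_d² = 1.1×5.9/3.5² = 0.5298.
T_v = 0.5298 corresponds to the U > 60% branch:
U = 1 − 10^((1.781 − T_v)/0.933)/100 = 0.7807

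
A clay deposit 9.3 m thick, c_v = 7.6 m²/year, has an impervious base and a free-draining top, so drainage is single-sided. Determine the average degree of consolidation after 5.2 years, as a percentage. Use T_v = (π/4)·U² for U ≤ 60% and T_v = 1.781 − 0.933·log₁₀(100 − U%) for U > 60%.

U ≈ 73.7 %

Drainage path length: H_d = H = 9.3 m (single drainage).
T_v = c_v·t/H_d² = 7.6×5.2/9.3² = 0.45693.
T_v = 0.45693 corresponds to the U > 60% branch:
U = 1 − 10^((1.781 − T_v)/0.933)/100 = 0.7375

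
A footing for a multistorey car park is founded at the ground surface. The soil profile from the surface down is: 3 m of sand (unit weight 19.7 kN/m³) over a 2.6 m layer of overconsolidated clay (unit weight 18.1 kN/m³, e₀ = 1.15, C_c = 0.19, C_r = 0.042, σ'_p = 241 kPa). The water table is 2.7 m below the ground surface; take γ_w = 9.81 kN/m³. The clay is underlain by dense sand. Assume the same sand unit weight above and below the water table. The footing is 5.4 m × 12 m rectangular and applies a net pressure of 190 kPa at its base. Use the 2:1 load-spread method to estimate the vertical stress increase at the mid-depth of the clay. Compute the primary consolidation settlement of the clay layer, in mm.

Mid-depth of clay below the ground surface: z = 3 + 2.6/2 = 4.3 m.
Total vertical stress at mid-clay: σ_v = 19.7×3 + 18.1×1.3 = 82.63 kPa.
Pore pressure: u = 9.81×(4.3 − 2.7) = 15.696 kPa.
Initial effective stress: σ'_0 = σ_v − u = 82.63 − 15.696 = 66.934 kPa.
Stress increase at mid-clay by the 2:1 spreading method:
Δσ = qBL/((B+z)(L+z)) = 190×5.4×12/((5.4+4.3)(12+4.3)) = 77.87 kPa
Final effective stress: σ'_f = 66.934 + 77.87 = 144.8 kPa.
σ'_f = 144.8 ≤ σ'_p = 241 kPa, so the clay remains overconsolidated and only the recompression index applies:
S_c = C_r·H/(1+e₀)·log₁₀(σ'_f/σ'_0) = 0.042×2.6/2.15×log₁₀(144.8/66.934)
    = 0.050791 × 0.33512 = 0.01702 m

S_c ≈ 17 mm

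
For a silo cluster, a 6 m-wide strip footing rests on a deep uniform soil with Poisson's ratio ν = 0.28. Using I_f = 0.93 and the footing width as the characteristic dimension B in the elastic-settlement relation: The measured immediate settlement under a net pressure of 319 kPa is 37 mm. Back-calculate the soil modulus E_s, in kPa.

E_s ≈ 44300 kPa

S_e = q·B·(1−ν²)/E_s · I_f  ⇒  E_s = q·B·(1−ν²)·I_f / S_e.
E_s = 319 × 6 × 0.9216 × 0.93 / 0.037 = 44340 kPa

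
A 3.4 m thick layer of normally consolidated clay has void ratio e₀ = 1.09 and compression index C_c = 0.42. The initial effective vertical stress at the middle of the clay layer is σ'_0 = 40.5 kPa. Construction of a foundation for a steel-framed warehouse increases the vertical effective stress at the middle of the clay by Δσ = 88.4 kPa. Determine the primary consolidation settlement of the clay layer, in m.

Final effective stress: σ'_f = σ'_0 + Δσ = 40.5 + 88.4 = 128.9 kPa.
Normally consolidated clay, so the full stress increment lies on the virgin compression line:
S_c = C_c·H/(1+e₀)·log₁₀(σ'_f/σ'_0) = 0.42×3.4/(1+1.09)×log₁₀(128.9/40.5)
    = 0.68325 × 0.5028 = 0.3435 m

S_c ≈ 0.344 m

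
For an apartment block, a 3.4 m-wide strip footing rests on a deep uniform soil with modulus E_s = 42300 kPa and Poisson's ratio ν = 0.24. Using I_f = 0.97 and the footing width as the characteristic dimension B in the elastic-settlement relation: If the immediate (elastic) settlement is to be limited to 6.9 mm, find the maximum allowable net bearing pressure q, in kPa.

S_e = q·B·(1−ν²)/E_s · I_f  ⇒  q = S_e·E_s / (B·(1−ν²)·I_f).
q = 0.0069 × 42300 / (3.4 × 0.9424 × 0.97) = 93.91 kPa

q ≈ 93.9 kPa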